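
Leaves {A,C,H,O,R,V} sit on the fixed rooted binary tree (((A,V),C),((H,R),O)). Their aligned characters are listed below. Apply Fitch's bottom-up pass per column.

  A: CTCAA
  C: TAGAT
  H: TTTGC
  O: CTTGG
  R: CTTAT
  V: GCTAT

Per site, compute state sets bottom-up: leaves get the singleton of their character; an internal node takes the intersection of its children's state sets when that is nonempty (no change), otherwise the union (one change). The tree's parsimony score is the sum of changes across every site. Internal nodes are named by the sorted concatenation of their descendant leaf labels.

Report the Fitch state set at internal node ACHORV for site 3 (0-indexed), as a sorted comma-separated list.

A,G

[col 0] AV: children A:{C}, V:{G} ∪→ {C,G}; cost 1
[col 0] ACV: children AV:{C,G}, C:{T} ∪→ {C,G,T}; cost 1
[col 0] HR: children H:{T}, R:{C} ∪→ {C,T}; cost 1
[col 0] HOR: children HR:{C,T}, O:{C} ∩→ {C}; cost 0
[col 0] ACHORV: children ACV:{C,G,T}, HOR:{C} ∩→ {C}; cost 0
[col 1] AV: children A:{T}, V:{C} ∪→ {C,T}; cost 1
[col 1] ACV: children AV:{C,T}, C:{A} ∪→ {A,C,T}; cost 1
[col 1] HR: children H:{T}, R:{T} ∩→ {T}; cost 0
[col 1] HOR: children HR:{T}, O:{T} ∩→ {T}; cost 0
[col 1] ACHORV: children ACV:{A,C,T}, HOR:{T} ∩→ {T}; cost 0
[col 2] AV: children A:{C}, V:{T} ∪→ {C,T}; cost 1
[col 2] ACV: children AV:{C,T}, C:{G} ∪→ {C,G,T}; cost 1
[col 2] HR: children H:{T}, R:{T} ∩→ {T}; cost 0
[col 2] HOR: children HR:{T}, O:{T} ∩→ {T}; cost 0
[col 2] ACHORV: children ACV:{C,G,T}, HOR:{T} ∩→ {T}; cost 0
[col 3] AV: children A:{A}, V:{A} ∩→ {A}; cost 0
[col 3] ACV: children AV:{A}, C:{A} ∩→ {A}; cost 0
[col 3] HR: children H:{G}, R:{A} ∪→ {A,G}; cost 1
[col 3] HOR: children HR:{A,G}, O:{G} ∩→ {G}; cost 0
[col 3] ACHORV: children ACV:{A}, HOR:{G} ∪→ {A,G}; cost 1
[col 4] AV: children A:{A}, V:{T} ∪→ {A,T}; cost 1
[col 4] ACV: children AV:{A,T}, C:{T} ∩→ {T}; cost 0
[col 4] HR: children H:{C}, R:{T} ∪→ {C,T}; cost 1
[col 4] HOR: children HR:{C,T}, O:{G} ∪→ {C,G,T}; cost 1
[col 4] ACHORV: children ACV:{T}, HOR:{C,G,T} ∩→ {T}; cost 0
per-site changes: [3, 2, 2, 2, 3]; total = 12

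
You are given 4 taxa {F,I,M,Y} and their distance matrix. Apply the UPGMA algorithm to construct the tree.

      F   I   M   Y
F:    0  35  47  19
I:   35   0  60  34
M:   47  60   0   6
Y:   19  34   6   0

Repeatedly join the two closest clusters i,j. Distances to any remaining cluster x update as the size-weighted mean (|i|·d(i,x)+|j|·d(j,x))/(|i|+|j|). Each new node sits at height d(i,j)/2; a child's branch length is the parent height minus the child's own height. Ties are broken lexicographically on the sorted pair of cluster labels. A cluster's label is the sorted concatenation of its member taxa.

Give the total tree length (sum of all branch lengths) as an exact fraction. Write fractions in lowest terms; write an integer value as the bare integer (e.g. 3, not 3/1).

1. join M+Y (d=6) ⇒ MY; edges |M|=3, |Y|=3
  updated: d(F,MY)=33, d(I,MY)=47
2. join F+MY (d=33) ⇒ FMY; edges |F|=33/2, |MY|=27/2
  updated: d(FMY,I)=43
3. join FMY+I (d=43) ⇒ FIMY; edges |FMY|=5, |I|=43/2
final tree: ((F:33/2,(M:3,Y:3):27/2):5,I:43/2)
total length: 125/2

125/2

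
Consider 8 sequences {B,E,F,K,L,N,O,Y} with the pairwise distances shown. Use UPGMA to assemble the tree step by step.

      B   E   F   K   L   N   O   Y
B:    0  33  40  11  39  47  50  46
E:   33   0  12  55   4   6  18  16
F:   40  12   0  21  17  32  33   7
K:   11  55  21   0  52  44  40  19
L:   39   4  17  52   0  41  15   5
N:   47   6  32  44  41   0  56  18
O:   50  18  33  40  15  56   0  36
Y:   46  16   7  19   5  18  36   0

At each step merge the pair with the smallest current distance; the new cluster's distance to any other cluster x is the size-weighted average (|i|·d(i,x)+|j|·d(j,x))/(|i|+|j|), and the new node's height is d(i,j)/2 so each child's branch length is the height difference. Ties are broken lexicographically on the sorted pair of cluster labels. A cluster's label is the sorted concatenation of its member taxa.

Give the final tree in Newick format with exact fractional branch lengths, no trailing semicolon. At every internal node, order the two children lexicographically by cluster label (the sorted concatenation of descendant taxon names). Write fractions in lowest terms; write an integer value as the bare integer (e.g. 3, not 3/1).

((B:11/2,K:11/2):59/4,((((E:2,L:2):17/4,(F:7/2,Y:7/2):11/4):47/8,N:97/8):147/40,O:79/5):89/20)

iteration 1: select E,L (d=4); attach at lengths (2, 2); label the merged cluster EL
  updated: d(B,EL)=36, d(EL,F)=29/2, d(EL,K)=107/2, d(EL,N)=47/2, d(EL,O)=33/2, d(EL,Y)=21/2
iteration 2: select F,Y (d=7); attach at lengths (7/2, 7/2); label the merged cluster FY
  updated: d(B,FY)=43, d(EL,FY)=25/2, d(FY,K)=20, d(FY,N)=25, d(FY,O)=69/2
iteration 3: select B,K (d=11); attach at lengths (11/2, 11/2); label the merged cluster BK
  updated: d(BK,EL)=179/4, d(BK,FY)=63/2, d(BK,N)=91/2, d(BK,O)=45
iteration 4: select EL,FY (d=25/2); attach at lengths (17/4, 11/4); label the merged cluster EFLY
  updated: d(BK,EFLY)=305/8, d(EFLY,N)=97/4, d(EFLY,O)=51/2
iteration 5: select EFLY,N (d=97/4); attach at lengths (47/8, 97/8); label the merged cluster EFLNY
  updated: d(BK,EFLNY)=198/5, d(EFLNY,O)=158/5
iteration 6: select EFLNY,O (d=158/5); attach at lengths (147/40, 79/5); label the merged cluster EFLNOY
  updated: d(BK,EFLNOY)=81/2
iteration 7: select BK,EFLNOY (d=81/2); attach at lengths (59/4, 89/20); label the merged cluster BEFKLNOY
final tree: ((B:11/2,K:11/2):59/4,((((E:2,L:2):17/4,(F:7/2,Y:7/2):11/4):47/8,N:97/8):147/40,O:79/5):89/20)
total length: 3427/40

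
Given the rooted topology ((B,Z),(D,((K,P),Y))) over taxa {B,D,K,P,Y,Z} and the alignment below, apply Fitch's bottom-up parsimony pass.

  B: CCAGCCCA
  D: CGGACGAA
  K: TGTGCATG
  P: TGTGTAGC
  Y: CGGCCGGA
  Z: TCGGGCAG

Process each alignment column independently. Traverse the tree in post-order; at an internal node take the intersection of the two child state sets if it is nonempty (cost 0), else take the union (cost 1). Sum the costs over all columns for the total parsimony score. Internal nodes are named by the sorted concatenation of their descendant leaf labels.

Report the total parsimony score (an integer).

BZ@0: {C} ∪ {T} = {C,T} (union, +1)
KP@0: {T} ∩ {T} = {T} (intersection, +0)
KPY@0: {T} ∪ {C} = {C,T} (union, +1)
DKPY@0: {C} ∩ {C,T} = {C} (intersection, +0)
BDKPYZ@0: {C,T} ∩ {C} = {C} (intersection, +0)
BZ@1: {C} ∩ {C} = {C} (intersection, +0)
KP@1: {G} ∩ {G} = {G} (intersection, +0)
KPY@1: {G} ∩ {G} = {G} (intersection, +0)
DKPY@1: {G} ∩ {G} = {G} (intersection, +0)
BDKPYZ@1: {C} ∪ {G} = {C,G} (union, +1)
BZ@2: {A} ∪ {G} = {A,G} (union, +1)
KP@2: {T} ∩ {T} = {T} (intersection, +0)
KPY@2: {T} ∪ {G} = {G,T} (union, +1)
DKPY@2: {G} ∩ {G,T} = {G} (intersection, +0)
BDKPYZ@2: {A,G} ∩ {G} = {G} (intersection, +0)
BZ@3: {G} ∩ {G} = {G} (intersection, +0)
KP@3: {G} ∩ {G} = {G} (intersection, +0)
KPY@3: {G} ∪ {C} = {C,G} (union, +1)
DKPY@3: {A} ∪ {C,G} = {A,C,G} (union, +1)
BDKPYZ@3: {G} ∩ {A,C,G} = {G} (intersection, +0)
BZ@4: {C} ∪ {G} = {C,G} (union, +1)
KP@4: {C} ∪ {T} = {C,T} (union, +1)
KPY@4: {C,T} ∩ {C} = {C} (intersection, +0)
DKPY@4: {C} ∩ {C} = {C} (intersection, +0)
BDKPYZ@4: {C,G} ∩ {C} = {C} (intersection, +0)
BZ@5: {C} ∩ {C} = {C} (intersection, +0)
KP@5: {A} ∩ {A} = {A} (intersection, +0)
KPY@5: {A} ∪ {G} = {A,G} (union, +1)
DKPY@5: {G} ∩ {A,G} = {G} (intersection, +0)
BDKPYZ@5: {C} ∪ {G} = {C,G} (union, +1)
BZ@6: {C} ∪ {A} = {A,C} (union, +1)
KP@6: {T} ∪ {G} = {G,T} (union, +1)
KPY@6: {G,T} ∩ {G} = {G} (intersection, +0)
DKPY@6: {A} ∪ {G} = {A,G} (union, +1)
BDKPYZ@6: {A,C} ∩ {A,G} = {A} (intersection, +0)
BZ@7: {A} ∪ {G} = {A,G} (union, +1)
KP@7: {G} ∪ {C} = {C,G} (union, +1)
KPY@7: {C,G} ∪ {A} = {A,C,G} (union, +1)
DKPY@7: {A} ∩ {A,C,G} = {A} (intersection, +0)
BDKPYZ@7: {A,G} ∩ {A} = {A} (intersection, +0)
per-site changes: [2, 1, 2, 2, 2, 2, 3, 3]; total = 17

17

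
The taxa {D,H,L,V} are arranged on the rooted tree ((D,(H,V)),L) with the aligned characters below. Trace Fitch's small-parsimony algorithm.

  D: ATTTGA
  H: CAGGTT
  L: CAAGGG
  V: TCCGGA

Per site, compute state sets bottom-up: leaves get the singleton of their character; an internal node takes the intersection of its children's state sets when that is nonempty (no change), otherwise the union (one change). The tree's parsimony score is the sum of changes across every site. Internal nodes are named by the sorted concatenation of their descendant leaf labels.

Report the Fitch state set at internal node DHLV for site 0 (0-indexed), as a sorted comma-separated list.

[col 0] HV: children H:{C}, V:{T} ∪→ {C,T}; cost 1
[col 0] DHV: children D:{A}, HV:{C,T} ∪→ {A,C,T}; cost 1
[col 0] DHLV: children DHV:{A,C,T}, L:{C} ∩→ {C}; cost 0
[col 1] HV: children H:{A}, V:{C} ∪→ {A,C}; cost 1
[col 1] DHV: children D:{T}, HV:{A,C} ∪→ {A,C,T}; cost 1
[col 1] DHLV: children DHV:{A,C,T}, L:{A} ∩→ {A}; cost 0
[col 2] HV: children H:{G}, V:{C} ∪→ {C,G}; cost 1
[col 2] DHV: children D:{T}, HV:{C,G} ∪→ {C,G,T}; cost 1
[col 2] DHLV: children DHV:{C,G,T}, L:{A} ∪→ {A,C,G,T}; cost 1
[col 3] HV: children H:{G}, V:{G} ∩→ {G}; cost 0
[col 3] DHV: children D:{T}, HV:{G} ∪→ {G,T}; cost 1
[col 3] DHLV: children DHV:{G,T}, L:{G} ∩→ {G}; cost 0
[col 4] HV: children H:{T}, V:{G} ∪→ {G,T}; cost 1
[col 4] DHV: children D:{G}, HV:{G,T} ∩→ {G}; cost 0
[col 4] DHLV: children DHV:{G}, L:{G} ∩→ {G}; cost 0
[col 5] HV: children H:{T}, V:{A} ∪→ {A,T}; cost 1
[col 5] DHV: children D:{A}, HV:{A,T} ∩→ {A}; cost 0
[col 5] DHLV: children DHV:{A}, L:{G} ∪→ {A,G}; cost 1
per-site changes: [2, 2, 3, 1, 1, 2]; total = 11

C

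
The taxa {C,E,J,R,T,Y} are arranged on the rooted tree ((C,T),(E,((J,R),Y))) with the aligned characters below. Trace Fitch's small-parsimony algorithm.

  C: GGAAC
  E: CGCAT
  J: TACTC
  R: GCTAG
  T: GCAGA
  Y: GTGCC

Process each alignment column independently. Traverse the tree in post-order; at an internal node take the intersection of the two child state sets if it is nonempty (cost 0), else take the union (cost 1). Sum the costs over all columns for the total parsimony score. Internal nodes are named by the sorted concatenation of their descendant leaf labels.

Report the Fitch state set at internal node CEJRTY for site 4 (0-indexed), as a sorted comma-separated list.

site 0, node CT: C={G} ∩ T={G} → {G} (+0)
site 0, node JR: J={T} ∪ R={G} → {G,T} (+1)
site 0, node JRY: JR={G,T} ∩ Y={G} → {G} (+0)
site 0, node EJRY: E={C} ∪ JRY={G} → {C,G} (+1)
site 0, node CEJRTY: CT={G} ∩ EJRY={C,G} → {G} (+0)
site 1, node CT: C={G} ∪ T={C} → {C,G} (+1)
site 1, node JR: J={A} ∪ R={C} → {A,C} (+1)
site 1, node JRY: JR={A,C} ∪ Y={T} → {A,C,T} (+1)
site 1, node EJRY: E={G} ∪ JRY={A,C,T} → {A,C,G,T} (+1)
site 1, node CEJRTY: CT={C,G} ∩ EJRY={A,C,G,T} → {C,G} (+0)
site 2, node CT: C={A} ∩ T={A} → {A} (+0)
site 2, node JR: J={C} ∪ R={T} → {C,T} (+1)
site 2, node JRY: JR={C,T} ∪ Y={G} → {C,G,T} (+1)
site 2, node EJRY: E={C} ∩ JRY={C,G,T} → {C} (+0)
site 2, node CEJRTY: CT={A} ∪ EJRY={C} → {A,C} (+1)
site 3, node CT: C={A} ∪ T={G} → {A,G} (+1)
site 3, node JR: J={T} ∪ R={A} → {A,T} (+1)
site 3, node JRY: JR={A,T} ∪ Y={C} → {A,C,T} (+1)
site 3, node EJRY: E={A} ∩ JRY={A,C,T} → {A} (+0)
site 3, node CEJRTY: CT={A,G} ∩ EJRY={A} → {A} (+0)
site 4, node CT: C={C} ∪ T={A} → {A,C} (+1)
site 4, node JR: J={C} ∪ R={G} → {C,G} (+1)
site 4, node JRY: JR={C,G} ∩ Y={C} → {C} (+0)
site 4, node EJRY: E={T} ∪ JRY={C} → {C,T} (+1)
site 4, node CEJRTY: CT={A,C} ∩ EJRY={C,T} → {C} (+0)
per-site changes: [2, 4, 3, 3, 3]; total = 15

C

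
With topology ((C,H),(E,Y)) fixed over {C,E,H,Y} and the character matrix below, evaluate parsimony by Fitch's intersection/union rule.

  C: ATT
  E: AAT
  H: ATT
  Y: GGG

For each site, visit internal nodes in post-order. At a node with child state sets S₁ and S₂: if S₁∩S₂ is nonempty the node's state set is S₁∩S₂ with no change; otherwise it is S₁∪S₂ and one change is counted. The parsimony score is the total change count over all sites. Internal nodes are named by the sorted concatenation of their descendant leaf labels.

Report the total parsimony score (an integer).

4

[col 0] CH: children C:{A}, H:{A} ∩→ {A}; cost 0
[col 0] EY: children E:{A}, Y:{G} ∪→ {A,G}; cost 1
[col 0] CEHY: children CH:{A}, EY:{A,G} ∩→ {A}; cost 0
[col 1] CH: children C:{T}, H:{T} ∩→ {T}; cost 0
[col 1] EY: children E:{A}, Y:{G} ∪→ {A,G}; cost 1
[col 1] CEHY: children CH:{T}, EY:{A,G} ∪→ {A,G,T}; cost 1
[col 2] CH: children C:{T}, H:{T} ∩→ {T}; cost 0
[col 2] EY: children E:{T}, Y:{G} ∪→ {G,T}; cost 1
[col 2] CEHY: children CH:{T}, EY:{G,T} ∩→ {T}; cost 0
per-site changes: [1, 2, 1]; total = 4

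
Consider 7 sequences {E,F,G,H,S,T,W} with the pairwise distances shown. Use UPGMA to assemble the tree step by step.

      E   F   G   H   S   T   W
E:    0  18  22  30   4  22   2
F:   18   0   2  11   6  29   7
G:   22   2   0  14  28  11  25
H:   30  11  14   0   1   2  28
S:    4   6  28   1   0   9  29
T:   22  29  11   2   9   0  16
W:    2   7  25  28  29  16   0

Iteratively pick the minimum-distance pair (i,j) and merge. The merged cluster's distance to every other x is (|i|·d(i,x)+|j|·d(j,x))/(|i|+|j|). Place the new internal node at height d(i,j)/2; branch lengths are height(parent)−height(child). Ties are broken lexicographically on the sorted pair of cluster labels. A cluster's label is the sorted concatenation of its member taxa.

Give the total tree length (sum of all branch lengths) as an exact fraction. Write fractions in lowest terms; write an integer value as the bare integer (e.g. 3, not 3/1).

168/5

iteration 1: select H,S (d=1); attach at lengths (1/2, 1/2); label the merged cluster HS
  updated: d(E,HS)=17, d(F,HS)=17/2, d(G,HS)=21, d(HS,T)=11/2, d(HS,W)=57/2
iteration 2: select E,W (d=2); attach at lengths (1, 1); label the merged cluster EW
  updated: d(EW,F)=25/2, d(EW,G)=47/2, d(EW,HS)=91/4, d(EW,T)=19
iteration 3: select F,G (d=2); attach at lengths (1, 1); label the merged cluster FG
  updated: d(EW,FG)=18, d(FG,HS)=59/4, d(FG,T)=20
iteration 4: select HS,T (d=11/2); attach at lengths (9/4, 11/4); label the merged cluster HST
  updated: d(EW,HST)=43/2, d(FG,HST)=33/2
iteration 5: select FG,HST (d=33/2); attach at lengths (29/4, 11/2); label the merged cluster FGHST
  updated: d(EW,FGHST)=201/10
iteration 6: select EW,FGHST (d=201/10); attach at lengths (181/20, 9/5); label the merged cluster EFGHSTW
final tree: ((E:1,W:1):181/20,((F:1,G:1):29/4,((H:1/2,S:1/2):9/4,T:11/4):11/2):9/5)
total length: 168/5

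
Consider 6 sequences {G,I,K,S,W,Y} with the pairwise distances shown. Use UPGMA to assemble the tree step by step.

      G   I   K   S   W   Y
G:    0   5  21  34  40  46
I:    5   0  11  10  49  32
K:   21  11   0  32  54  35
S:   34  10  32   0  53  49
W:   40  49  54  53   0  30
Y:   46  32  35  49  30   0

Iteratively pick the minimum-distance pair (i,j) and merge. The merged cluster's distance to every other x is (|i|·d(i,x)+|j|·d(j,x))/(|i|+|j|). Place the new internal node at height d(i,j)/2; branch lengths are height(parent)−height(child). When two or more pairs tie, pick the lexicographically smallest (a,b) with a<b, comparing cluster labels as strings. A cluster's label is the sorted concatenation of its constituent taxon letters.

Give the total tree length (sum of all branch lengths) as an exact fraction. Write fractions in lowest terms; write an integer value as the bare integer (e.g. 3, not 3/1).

995/12

1. join G+I (d=5) ⇒ GI; edges |G|=5/2, |I|=5/2
  updated: d(GI,K)=16, d(GI,S)=22, d(GI,W)=89/2, d(GI,Y)=39
2. join GI+K (d=16) ⇒ GIK; edges |GI|=11/2, |K|=8
  updated: d(GIK,S)=76/3, d(GIK,W)=143/3, d(GIK,Y)=113/3
3. join GIK+S (d=76/3) ⇒ GIKS; edges |GIK|=14/3, |S|=38/3
  updated: d(GIKS,W)=49, d(GIKS,Y)=81/2
4. join W+Y (d=30) ⇒ WY; edges |W|=15, |Y|=15
  updated: d(GIKS,WY)=179/4
5. join GIKS+WY (d=179/4) ⇒ GIKSWY; edges |GIKS|=233/24, |WY|=59/8
final tree: ((((G:5/2,I:5/2):11/2,K:8):14/3,S:38/3):233/24,(W:15,Y:15):59/8)
total length: 995/12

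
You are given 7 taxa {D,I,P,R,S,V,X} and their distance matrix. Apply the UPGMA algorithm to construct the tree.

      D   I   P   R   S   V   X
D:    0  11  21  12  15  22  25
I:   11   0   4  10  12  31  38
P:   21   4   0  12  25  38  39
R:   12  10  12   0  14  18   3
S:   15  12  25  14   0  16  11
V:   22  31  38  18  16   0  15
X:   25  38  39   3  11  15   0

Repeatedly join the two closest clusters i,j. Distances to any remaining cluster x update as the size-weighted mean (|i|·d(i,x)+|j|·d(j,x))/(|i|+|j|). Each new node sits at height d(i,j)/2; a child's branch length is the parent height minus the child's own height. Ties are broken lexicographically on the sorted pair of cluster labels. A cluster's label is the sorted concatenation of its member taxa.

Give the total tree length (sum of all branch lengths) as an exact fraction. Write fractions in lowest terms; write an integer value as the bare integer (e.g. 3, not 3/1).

295/6

step 1: merge (R,X) at d=3; branch lengths R→3/2, X→3/2; new cluster RX
  updated: d(D,RX)=37/2, d(I,RX)=24, d(P,RX)=51/2, d(RX,S)=25/2, d(RX,V)=33/2
step 2: merge (I,P) at d=4; branch lengths I→2, P→2; new cluster IP
  updated: d(D,IP)=16, d(IP,RX)=99/4, d(IP,S)=37/2, d(IP,V)=69/2
step 3: merge (RX,S) at d=25/2; branch lengths RX→19/4, S→25/4; new cluster RSX
  updated: d(D,RSX)=52/3, d(IP,RSX)=68/3, d(RSX,V)=49/3
step 4: merge (D,IP) at d=16; branch lengths D→8, IP→6; new cluster DIP
  updated: d(DIP,RSX)=188/9, d(DIP,V)=91/3
step 5: merge (RSX,V) at d=49/3; branch lengths RSX→23/12, V→49/6; new cluster RSVX
  updated: d(DIP,RSVX)=93/4
step 6: merge (DIP,RSVX) at d=93/4; branch lengths DIP→29/8, RSVX→83/24; new cluster DIPRSVX
final tree: ((D:8,(I:2,P:2):6):29/8,(((R:3/2,X:3/2):19/4,S:25/4):23/12,V:49/6):83/24)
total length: 295/6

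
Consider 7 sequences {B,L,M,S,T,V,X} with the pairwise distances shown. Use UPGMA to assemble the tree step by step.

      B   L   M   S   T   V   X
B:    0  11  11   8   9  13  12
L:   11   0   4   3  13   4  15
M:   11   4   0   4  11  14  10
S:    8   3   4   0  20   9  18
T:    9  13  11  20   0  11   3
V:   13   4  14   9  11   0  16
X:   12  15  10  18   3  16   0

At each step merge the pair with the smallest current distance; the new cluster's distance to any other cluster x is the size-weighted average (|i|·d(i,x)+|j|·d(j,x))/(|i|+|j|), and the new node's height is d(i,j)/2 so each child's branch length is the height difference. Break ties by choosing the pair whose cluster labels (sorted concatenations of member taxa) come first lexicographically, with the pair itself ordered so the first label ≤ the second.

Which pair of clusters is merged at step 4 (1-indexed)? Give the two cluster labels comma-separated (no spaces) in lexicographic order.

LMS,V

1. join L+S (d=3) ⇒ LS; edges |L|=3/2, |S|=3/2
  updated: d(B,LS)=19/2, d(LS,M)=4, d(LS,T)=33/2, d(LS,V)=13/2, d(LS,X)=33/2
2. join T+X (d=3) ⇒ TX; edges |T|=3/2, |X|=3/2
  updated: d(B,TX)=21/2, d(LS,TX)=33/2, d(M,TX)=21/2, d(TX,V)=27/2
3. join LS+M (d=4) ⇒ LMS; edges |LS|=1/2, |M|=2
  updated: d(B,LMS)=10, d(LMS,TX)=29/2, d(LMS,V)=9
4. join LMS+V (d=9) ⇒ LMSV; edges |LMS|=5/2, |V|=9/2
  updated: d(B,LMSV)=43/4, d(LMSV,TX)=57/4
5. join B+TX (d=21/2) ⇒ BTX; edges |B|=21/4, |TX|=15/4
  updated: d(BTX,LMSV)=157/12
6. join BTX+LMSV (d=157/12) ⇒ BLMSTVX; edges |BTX|=31/24, |LMSV|=49/24
final tree: ((B:21/4,(T:3/2,X:3/2):15/4):31/24,(((L:3/2,S:3/2):1/2,M:2):5/2,V:9/2):49/24)
total length: 167/6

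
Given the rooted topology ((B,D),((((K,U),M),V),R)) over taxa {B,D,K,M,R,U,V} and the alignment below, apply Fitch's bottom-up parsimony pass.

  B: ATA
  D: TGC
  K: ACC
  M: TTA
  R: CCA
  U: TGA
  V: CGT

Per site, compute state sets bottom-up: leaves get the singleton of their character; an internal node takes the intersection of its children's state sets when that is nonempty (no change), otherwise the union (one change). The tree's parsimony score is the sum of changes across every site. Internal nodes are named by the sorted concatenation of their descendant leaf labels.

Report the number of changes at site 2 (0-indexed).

[col 0] BD: children B:{A}, D:{T} ∪→ {A,T}; cost 1
[col 0] KU: children K:{A}, U:{T} ∪→ {A,T}; cost 1
[col 0] KMU: children KU:{A,T}, M:{T} ∩→ {T}; cost 0
[col 0] KMUV: children KMU:{T}, V:{C} ∪→ {C,T}; cost 1
[col 0] KMRUV: children KMUV:{C,T}, R:{C} ∩→ {C}; cost 0
[col 0] BDKMRUV: children BD:{A,T}, KMRUV:{C} ∪→ {A,C,T}; cost 1
[col 1] BD: children B:{T}, D:{G} ∪→ {G,T}; cost 1
[col 1] KU: children K:{C}, U:{G} ∪→ {C,G}; cost 1
[col 1] KMU: children KU:{C,G}, M:{T} ∪→ {C,G,T}; cost 1
[col 1] KMUV: children KMU:{C,G,T}, V:{G} ∩→ {G}; cost 0
[col 1] KMRUV: children KMUV:{G}, R:{C} ∪→ {C,G}; cost 1
[col 1] BDKMRUV: children BD:{G,T}, KMRUV:{C,G} ∩→ {G}; cost 0
[col 2] BD: children B:{A}, D:{C} ∪→ {A,C}; cost 1
[col 2] KU: children K:{C}, U:{A} ∪→ {A,C}; cost 1
[col 2] KMU: children KU:{A,C}, M:{A} ∩→ {A}; cost 0
[col 2] KMUV: children KMU:{A}, V:{T} ∪→ {A,T}; cost 1
[col 2] KMRUV: children KMUV:{A,T}, R:{A} ∩→ {A}; cost 0
[col 2] BDKMRUV: children BD:{A,C}, KMRUV:{A} ∩→ {A}; cost 0
per-site changes: [4, 4, 3]; total = 11

3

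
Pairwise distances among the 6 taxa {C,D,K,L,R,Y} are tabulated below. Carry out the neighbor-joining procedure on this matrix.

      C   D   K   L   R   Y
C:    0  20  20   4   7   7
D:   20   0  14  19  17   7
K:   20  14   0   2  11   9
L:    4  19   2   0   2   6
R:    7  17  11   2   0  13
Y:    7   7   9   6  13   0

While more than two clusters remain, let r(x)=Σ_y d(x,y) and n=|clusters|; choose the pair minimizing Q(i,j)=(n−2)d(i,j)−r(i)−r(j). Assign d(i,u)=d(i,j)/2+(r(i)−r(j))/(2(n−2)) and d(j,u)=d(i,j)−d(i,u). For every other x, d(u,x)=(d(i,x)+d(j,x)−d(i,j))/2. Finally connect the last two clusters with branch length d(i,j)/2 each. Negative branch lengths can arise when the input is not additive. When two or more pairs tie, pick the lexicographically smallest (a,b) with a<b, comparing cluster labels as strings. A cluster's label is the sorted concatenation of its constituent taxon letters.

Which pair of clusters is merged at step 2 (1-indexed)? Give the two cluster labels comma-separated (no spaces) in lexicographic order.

DY,K

step 1: merge (D,Y) at d=7, Q=-91; branch lengths D→63/8, Y→-7/8; new cluster DY
  updated: d(C,DY)=10, d(DY,K)=8, d(DY,L)=9, d(DY,R)=23/2
step 2: merge (DY,K) at d=8, Q=-111/2; branch lengths DY→43/12, K→53/12; new cluster DKY
  updated: d(C,DKY)=11, d(DKY,L)=3/2, d(DKY,R)=29/4
step 3: merge (C,R) at d=7, Q=-97/4; branch lengths C→79/16, R→33/16; new cluster CR
  updated: d(CR,DKY)=45/8, d(CR,L)=-1/2
step 4: merge (CR,DKY) at d=45/8, Q=-53/8; branch lengths CR→29/16, DKY→61/16; new cluster CDKRY
  updated: d(CDKRY,L)=-37/16
step 5: merge (CDKRY,L) at d=-37/16; branch lengths CDKRY→-37/32, L→-37/32; new cluster CDKLRY
final tree: (((C:79/16,R:33/16):29/16,((D:63/8,Y:-7/8):43/12,K:53/12):61/16):-37/32,L:-37/32)
total length: 405/16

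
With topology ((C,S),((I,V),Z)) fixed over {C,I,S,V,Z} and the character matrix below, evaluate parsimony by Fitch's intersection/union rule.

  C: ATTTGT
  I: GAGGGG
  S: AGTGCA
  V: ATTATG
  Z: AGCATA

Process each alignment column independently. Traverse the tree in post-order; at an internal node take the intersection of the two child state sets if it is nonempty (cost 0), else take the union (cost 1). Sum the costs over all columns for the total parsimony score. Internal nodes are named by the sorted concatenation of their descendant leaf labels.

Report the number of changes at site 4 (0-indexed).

[col 0] CS: children C:{A}, S:{A} ∩→ {A}; cost 0
[col 0] IV: children I:{G}, V:{A} ∪→ {A,G}; cost 1
[col 0] IVZ: children IV:{A,G}, Z:{A} ∩→ {A}; cost 0
[col 0] CISVZ: children CS:{A}, IVZ:{A} ∩→ {A}; cost 0
[col 1] CS: children C:{T}, S:{G} ∪→ {G,T}; cost 1
[col 1] IV: children I:{A}, V:{T} ∪→ {A,T}; cost 1
[col 1] IVZ: children IV:{A,T}, Z:{G} ∪→ {A,G,T}; cost 1
[col 1] CISVZ: children CS:{G,T}, IVZ:{A,G,T} ∩→ {G,T}; cost 0
[col 2] CS: children C:{T}, S:{T} ∩→ {T}; cost 0
[col 2] IV: children I:{G}, V:{T} ∪→ {G,T}; cost 1
[col 2] IVZ: children IV:{G,T}, Z:{C} ∪→ {C,G,T}; cost 1
[col 2] CISVZ: children CS:{T}, IVZ:{C,G,T} ∩→ {T}; cost 0
[col 3] CS: children C:{T}, S:{G} ∪→ {G,T}; cost 1
[col 3] IV: children I:{G}, V:{A} ∪→ {A,G}; cost 1
[col 3] IVZ: children IV:{A,G}, Z:{A} ∩→ {A}; cost 0
[col 3] CISVZ: children CS:{G,T}, IVZ:{A} ∪→ {A,G,T}; cost 1
[col 4] CS: children C:{G}, S:{C} ∪→ {C,G}; cost 1
[col 4] IV: children I:{G}, V:{T} ∪→ {G,T}; cost 1
[col 4] IVZ: children IV:{G,T}, Z:{T} ∩→ {T}; cost 0
[col 4] CISVZ: children CS:{C,G}, IVZ:{T} ∪→ {C,G,T}; cost 1
[col 5] CS: children C:{T}, S:{A} ∪→ {A,T}; cost 1
[col 5] IV: children I:{G}, V:{G} ∩→ {G}; cost 0
[col 5] IVZ: children IV:{G}, Z:{A} ∪→ {A,G}; cost 1
[col 5] CISVZ: children CS:{A,T}, IVZ:{A,G} ∩→ {A}; cost 0
per-site changes: [1, 3, 2, 3, 3, 2]; total = 14

3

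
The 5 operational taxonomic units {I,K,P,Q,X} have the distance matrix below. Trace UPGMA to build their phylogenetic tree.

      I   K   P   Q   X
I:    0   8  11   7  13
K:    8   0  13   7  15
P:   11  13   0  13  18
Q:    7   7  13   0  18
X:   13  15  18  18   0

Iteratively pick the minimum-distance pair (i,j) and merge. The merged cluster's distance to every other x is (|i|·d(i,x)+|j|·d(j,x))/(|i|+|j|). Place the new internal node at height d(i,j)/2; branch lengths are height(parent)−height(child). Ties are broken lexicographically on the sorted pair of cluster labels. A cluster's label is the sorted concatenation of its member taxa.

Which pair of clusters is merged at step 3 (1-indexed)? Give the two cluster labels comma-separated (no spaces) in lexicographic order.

IKQ,P

1. join I+Q (d=7) ⇒ IQ; edges |I|=7/2, |Q|=7/2
  updated: d(IQ,K)=15/2, d(IQ,P)=12, d(IQ,X)=31/2
2. join IQ+K (d=15/2) ⇒ IKQ; edges |IQ|=1/4, |K|=15/4
  updated: d(IKQ,P)=37/3, d(IKQ,X)=46/3
3. join IKQ+P (d=37/3) ⇒ IKPQ; edges |IKQ|=29/12, |P|=37/6
  updated: d(IKPQ,X)=16
4. join IKPQ+X (d=16) ⇒ IKPQX; edges |IKPQ|=11/6, |X|=8
final tree: ((((I:7/2,Q:7/2):1/4,K:15/4):29/12,P:37/6):11/6,X:8)
total length: 353/12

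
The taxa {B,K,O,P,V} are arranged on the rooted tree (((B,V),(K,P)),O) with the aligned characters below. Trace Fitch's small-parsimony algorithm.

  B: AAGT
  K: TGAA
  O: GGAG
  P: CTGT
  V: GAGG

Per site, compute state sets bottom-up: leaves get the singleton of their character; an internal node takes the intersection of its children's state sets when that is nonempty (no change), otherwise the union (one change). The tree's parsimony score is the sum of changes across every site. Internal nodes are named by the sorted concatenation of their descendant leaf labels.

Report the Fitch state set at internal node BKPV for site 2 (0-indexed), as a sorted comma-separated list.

site 0, node BV: B={A} ∪ V={G} → {A,G} (+1)
site 0, node KP: K={T} ∪ P={C} → {C,T} (+1)
site 0, node BKPV: BV={A,G} ∪ KP={C,T} → {A,C,G,T} (+1)
site 0, node BKOPV: BKPV={A,C,G,T} ∩ O={G} → {G} (+0)
site 1, node BV: B={A} ∩ V={A} → {A} (+0)
site 1, node KP: K={G} ∪ P={T} → {G,T} (+1)
site 1, node BKPV: BV={A} ∪ KP={G,T} → {A,G,T} (+1)
site 1, node BKOPV: BKPV={A,G,T} ∩ O={G} → {G} (+0)
site 2, node BV: B={G} ∩ V={G} → {G} (+0)
site 2, node KP: K={A} ∪ P={G} → {A,G} (+1)
site 2, node BKPV: BV={G} ∩ KP={A,G} → {G} (+0)
site 2, node BKOPV: BKPV={G} ∪ O={A} → {A,G} (+1)
site 3, node BV: B={T} ∪ V={G} → {G,T} (+1)
site 3, node KP: K={A} ∪ P={T} → {A,T} (+1)
site 3, node BKPV: BV={G,T} ∩ KP={A,T} → {T} (+0)
site 3, node BKOPV: BKPV={T} ∪ O={G} → {G,T} (+1)
per-site changes: [3, 2, 2, 3]; total = 10

G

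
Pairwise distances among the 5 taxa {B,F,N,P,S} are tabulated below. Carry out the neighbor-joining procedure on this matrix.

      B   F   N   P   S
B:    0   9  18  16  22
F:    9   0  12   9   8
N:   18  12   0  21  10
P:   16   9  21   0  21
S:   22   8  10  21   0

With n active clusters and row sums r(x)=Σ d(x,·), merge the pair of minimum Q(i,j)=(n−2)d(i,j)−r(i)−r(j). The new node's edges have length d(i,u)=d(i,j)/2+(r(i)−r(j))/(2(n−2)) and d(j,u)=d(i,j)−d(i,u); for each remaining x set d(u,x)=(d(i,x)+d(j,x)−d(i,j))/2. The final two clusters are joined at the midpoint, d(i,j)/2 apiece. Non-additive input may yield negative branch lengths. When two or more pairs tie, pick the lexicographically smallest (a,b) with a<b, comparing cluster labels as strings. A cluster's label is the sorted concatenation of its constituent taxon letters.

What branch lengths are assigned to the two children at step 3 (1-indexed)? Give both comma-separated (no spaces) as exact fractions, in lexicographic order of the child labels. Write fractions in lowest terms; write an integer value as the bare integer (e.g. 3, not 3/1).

7/4,-3/4

1. join N+S (d=10, Q=-92) ⇒ NS; edges |N|=5, |S|=5
  updated: d(B,NS)=15, d(F,NS)=5, d(NS,P)=16
2. join B+P (d=16, Q=-49) ⇒ BP; edges |B|=31/4, |P|=33/4
  updated: d(BP,F)=1, d(BP,NS)=15/2
3. join BP+F (d=1, Q=-27/2) ⇒ BFP; edges |BP|=7/4, |F|=-3/4
  updated: d(BFP,NS)=23/4
4. join BFP+NS (d=23/4) ⇒ BFNPS; edges |BFP|=23/8, |NS|=23/8
final tree: (((B:31/4,P:33/4):7/4,F:-3/4):23/8,(N:5,S:5):23/8)
total length: 131/4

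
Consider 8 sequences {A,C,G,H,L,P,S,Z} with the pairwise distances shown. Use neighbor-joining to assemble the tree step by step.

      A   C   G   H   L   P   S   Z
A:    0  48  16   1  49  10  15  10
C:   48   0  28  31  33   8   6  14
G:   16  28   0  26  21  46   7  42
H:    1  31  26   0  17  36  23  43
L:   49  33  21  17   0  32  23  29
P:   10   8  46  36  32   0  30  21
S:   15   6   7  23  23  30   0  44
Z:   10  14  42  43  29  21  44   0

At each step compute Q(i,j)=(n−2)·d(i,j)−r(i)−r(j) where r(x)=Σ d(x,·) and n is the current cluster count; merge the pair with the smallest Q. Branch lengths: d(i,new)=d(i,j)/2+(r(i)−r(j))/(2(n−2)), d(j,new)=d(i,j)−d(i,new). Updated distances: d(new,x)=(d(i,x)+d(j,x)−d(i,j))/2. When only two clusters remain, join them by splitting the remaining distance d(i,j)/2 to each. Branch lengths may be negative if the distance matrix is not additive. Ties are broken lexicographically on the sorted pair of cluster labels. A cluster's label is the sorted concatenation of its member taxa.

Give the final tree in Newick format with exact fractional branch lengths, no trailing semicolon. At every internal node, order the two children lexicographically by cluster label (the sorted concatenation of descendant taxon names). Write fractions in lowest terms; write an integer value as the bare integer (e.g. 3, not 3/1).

((((((A:-11/6,H:17/6):39/4,(G:71/10,S:-1/10):25/4):11/3,L:83/6):285/32,Z:295/32):137/32,C:67/32):189/64,P:189/64)

step 1: merge (A,H) at d=1, Q=-320; branch lengths A→-11/6, H→17/6; new cluster AH
  updated: d(AH,C)=39, d(AH,G)=41/2, d(AH,L)=65/2, d(AH,P)=45/2, d(AH,S)=37/2, d(AH,Z)=26
step 2: merge (G,S) at d=7, Q=-258; branch lengths G→71/10, S→-1/10; new cluster GS
  updated: d(AH,GS)=16, d(C,GS)=27/2, d(GS,L)=37/2, d(GS,P)=69/2, d(GS,Z)=79/2
step 3: merge (AH,GS) at d=16, Q=-194; branch lengths AH→39/4, GS→25/4; new cluster AGHS
  updated: d(AGHS,C)=73/4, d(AGHS,L)=35/2, d(AGHS,P)=41/2, d(AGHS,Z)=99/4
step 4: merge (AGHS,L) at d=35/2, Q=-140; branch lengths AGHS→11/3, L→83/6; new cluster AGHLS
  updated: d(AGHLS,C)=135/8, d(AGHLS,P)=35/2, d(AGHLS,Z)=145/8
step 5: merge (AGHLS,Z) at d=145/8, Q=-555/8; branch lengths AGHLS→285/32, Z→295/32; new cluster AGHLSZ
  updated: d(AGHLSZ,C)=51/8, d(AGHLSZ,P)=163/16
step 6: merge (AGHLSZ,C) at d=51/8, Q=-393/16; branch lengths AGHLSZ→137/32, C→67/32; new cluster ACGHLSZ
  updated: d(ACGHLSZ,P)=189/32
step 7: merge (ACGHLSZ,P) at d=189/32; branch lengths ACGHLSZ→189/64, P→189/64; new cluster ACGHLPSZ
final tree: ((((((A:-11/6,H:17/6):39/4,(G:71/10,S:-1/10):25/4):11/3,L:83/6):285/32,Z:295/32):137/32,C:67/32):189/64,P:189/64)
total length: 2301/32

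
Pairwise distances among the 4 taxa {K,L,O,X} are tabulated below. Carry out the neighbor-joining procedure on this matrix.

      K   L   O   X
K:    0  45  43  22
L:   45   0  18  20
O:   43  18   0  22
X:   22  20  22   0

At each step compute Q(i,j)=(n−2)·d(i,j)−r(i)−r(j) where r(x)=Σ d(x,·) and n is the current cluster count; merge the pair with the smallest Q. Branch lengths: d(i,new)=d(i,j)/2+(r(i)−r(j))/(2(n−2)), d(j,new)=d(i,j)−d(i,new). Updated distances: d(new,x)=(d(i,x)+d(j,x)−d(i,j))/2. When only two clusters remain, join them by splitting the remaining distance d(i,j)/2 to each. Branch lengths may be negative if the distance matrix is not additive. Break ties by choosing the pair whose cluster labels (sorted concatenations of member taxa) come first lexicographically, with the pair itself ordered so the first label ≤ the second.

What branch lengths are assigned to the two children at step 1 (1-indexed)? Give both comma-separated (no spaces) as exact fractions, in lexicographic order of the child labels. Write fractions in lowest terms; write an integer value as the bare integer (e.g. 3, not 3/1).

45/2,-1/2

step 1: merge (K,X) at d=22, Q=-130; branch lengths K→45/2, X→-1/2; new cluster KX
  updated: d(KX,L)=43/2, d(KX,O)=43/2
step 2: merge (KX,L) at d=43/2, Q=-61; branch lengths KX→25/2, L→9; new cluster KLX
  updated: d(KLX,O)=9
step 3: merge (KLX,O) at d=9; branch lengths KLX→9/2, O→9/2; new cluster KLOX
final tree: (((K:45/2,X:-1/2):25/2,L:9):9/2,O:9/2)
total length: 105/2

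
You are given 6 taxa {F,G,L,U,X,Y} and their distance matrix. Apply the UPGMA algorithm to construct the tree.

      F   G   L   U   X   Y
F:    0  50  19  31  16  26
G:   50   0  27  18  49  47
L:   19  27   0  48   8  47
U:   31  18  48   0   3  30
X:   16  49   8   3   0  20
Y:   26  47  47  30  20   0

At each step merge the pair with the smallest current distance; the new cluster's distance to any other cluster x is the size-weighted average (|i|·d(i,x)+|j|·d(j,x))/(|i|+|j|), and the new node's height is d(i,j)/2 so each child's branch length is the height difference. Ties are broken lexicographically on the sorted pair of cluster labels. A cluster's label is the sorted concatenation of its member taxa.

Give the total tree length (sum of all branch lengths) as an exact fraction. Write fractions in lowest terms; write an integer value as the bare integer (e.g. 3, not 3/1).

2291/30

step 1: merge (U,X) at d=3; branch lengths U→3/2, X→3/2; new cluster UX
  updated: d(F,UX)=47/2, d(G,UX)=67/2, d(L,UX)=28, d(UX,Y)=25
step 2: merge (F,L) at d=19; branch lengths F→19/2, L→19/2; new cluster FL
  updated: d(FL,G)=77/2, d(FL,UX)=103/4, d(FL,Y)=73/2
step 3: merge (UX,Y) at d=25; branch lengths UX→11, Y→25/2; new cluster UXY
  updated: d(FL,UXY)=88/3, d(G,UXY)=38
step 4: merge (FL,UXY) at d=88/3; branch lengths FL→31/6, UXY→13/6; new cluster FLUXY
  updated: d(FLUXY,G)=191/5
step 5: merge (FLUXY,G) at d=191/5; branch lengths FLUXY→133/30, G→191/10; new cluster FGLUXY
final tree: (((F:19/2,L:19/2):31/6,((U:3/2,X:3/2):11,Y:25/2):13/6):133/30,G:191/10)
total length: 2291/30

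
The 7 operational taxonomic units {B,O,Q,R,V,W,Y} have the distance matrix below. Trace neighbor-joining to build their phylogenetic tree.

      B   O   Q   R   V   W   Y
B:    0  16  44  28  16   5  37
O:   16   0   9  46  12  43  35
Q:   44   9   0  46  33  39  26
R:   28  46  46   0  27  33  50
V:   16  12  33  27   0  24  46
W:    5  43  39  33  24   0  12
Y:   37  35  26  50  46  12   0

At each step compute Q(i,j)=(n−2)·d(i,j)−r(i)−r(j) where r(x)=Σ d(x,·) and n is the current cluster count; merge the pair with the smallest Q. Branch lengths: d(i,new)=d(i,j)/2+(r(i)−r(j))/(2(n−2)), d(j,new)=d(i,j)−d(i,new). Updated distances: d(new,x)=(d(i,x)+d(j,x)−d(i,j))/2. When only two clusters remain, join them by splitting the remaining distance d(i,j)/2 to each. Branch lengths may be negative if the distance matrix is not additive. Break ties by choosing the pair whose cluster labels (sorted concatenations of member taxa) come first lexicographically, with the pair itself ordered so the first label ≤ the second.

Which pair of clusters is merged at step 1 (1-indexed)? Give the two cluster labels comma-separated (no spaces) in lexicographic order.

1. join O+Q (d=9, Q=-313) ⇒ OQ; edges |O|=9/10, |Q|=81/10
  updated: d(B,OQ)=51/2, d(OQ,R)=83/2, d(OQ,V)=18, d(OQ,W)=73/2, d(OQ,Y)=26
2. join W+Y (d=12, Q=-467/2) ⇒ WY; edges |W|=-25/16, |Y|=217/16
  updated: d(B,WY)=15, d(OQ,WY)=101/4, d(R,WY)=71/2, d(V,WY)=29
3. join OQ+V (d=18, Q=-585/4) ⇒ OQV; edges |OQ|=99/8, |V|=45/8
  updated: d(B,OQV)=47/4, d(OQV,R)=101/4, d(OQV,WY)=145/8
4. join B+WY (d=15, Q=-747/8) ⇒ BWY; edges |B|=129/32, |WY|=351/32
  updated: d(BWY,OQV)=119/16, d(BWY,R)=97/4
5. join BWY+OQV (d=119/16, Q=-911/16) ⇒ BOQVWY; edges |BWY|=103/32, |OQV|=135/32
  updated: d(BOQVWY,R)=673/32
6. join BOQVWY+R (d=673/32) ⇒ BOQRVWY; edges |BOQVWY|=673/64, |R|=673/64
final tree: (((B:129/32,(W:-25/16,Y:217/16):351/32):103/32,((O:9/10,Q:81/10):99/8,V:45/8):135/32):673/64,R:673/64)
total length: 2639/32

O,Q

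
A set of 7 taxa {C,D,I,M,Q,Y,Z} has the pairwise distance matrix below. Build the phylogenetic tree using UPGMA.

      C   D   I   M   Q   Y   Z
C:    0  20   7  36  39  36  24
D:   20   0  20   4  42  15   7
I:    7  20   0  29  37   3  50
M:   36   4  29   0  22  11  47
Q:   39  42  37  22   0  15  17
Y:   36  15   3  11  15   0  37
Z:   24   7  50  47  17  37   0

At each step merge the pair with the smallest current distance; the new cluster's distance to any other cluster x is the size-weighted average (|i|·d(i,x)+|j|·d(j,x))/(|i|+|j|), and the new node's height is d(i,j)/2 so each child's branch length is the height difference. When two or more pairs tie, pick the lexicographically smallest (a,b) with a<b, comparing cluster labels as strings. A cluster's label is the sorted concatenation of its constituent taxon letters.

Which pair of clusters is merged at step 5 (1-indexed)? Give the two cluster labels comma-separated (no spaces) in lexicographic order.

step 1: merge (I,Y) at d=3; branch lengths I→3/2, Y→3/2; new cluster IY
  updated: d(C,IY)=43/2, d(D,IY)=35/2, d(IY,M)=20, d(IY,Q)=26, d(IY,Z)=87/2
step 2: merge (D,M) at d=4; branch lengths D→2, M→2; new cluster DM
  updated: d(C,DM)=28, d(DM,IY)=75/4, d(DM,Q)=32, d(DM,Z)=27
step 3: merge (Q,Z) at d=17; branch lengths Q→17/2, Z→17/2; new cluster QZ
  updated: d(C,QZ)=63/2, d(DM,QZ)=59/2, d(IY,QZ)=139/4
step 4: merge (DM,IY) at d=75/4; branch lengths DM→59/8, IY→63/8; new cluster DIMY
  updated: d(C,DIMY)=99/4, d(DIMY,QZ)=257/8
step 5: merge (C,DIMY) at d=99/4; branch lengths C→99/8, DIMY→3; new cluster CDIMY
  updated: d(CDIMY,QZ)=32
step 6: merge (CDIMY,QZ) at d=32; branch lengths CDIMY→29/8, QZ→15/2; new cluster CDIMQYZ
final tree: ((C:99/8,((D:2,M:2):59/8,(I:3/2,Y:3/2):63/8):3):29/8,(Q:17/2,Z:17/2):15/2)
total length: 263/4

C,DIMY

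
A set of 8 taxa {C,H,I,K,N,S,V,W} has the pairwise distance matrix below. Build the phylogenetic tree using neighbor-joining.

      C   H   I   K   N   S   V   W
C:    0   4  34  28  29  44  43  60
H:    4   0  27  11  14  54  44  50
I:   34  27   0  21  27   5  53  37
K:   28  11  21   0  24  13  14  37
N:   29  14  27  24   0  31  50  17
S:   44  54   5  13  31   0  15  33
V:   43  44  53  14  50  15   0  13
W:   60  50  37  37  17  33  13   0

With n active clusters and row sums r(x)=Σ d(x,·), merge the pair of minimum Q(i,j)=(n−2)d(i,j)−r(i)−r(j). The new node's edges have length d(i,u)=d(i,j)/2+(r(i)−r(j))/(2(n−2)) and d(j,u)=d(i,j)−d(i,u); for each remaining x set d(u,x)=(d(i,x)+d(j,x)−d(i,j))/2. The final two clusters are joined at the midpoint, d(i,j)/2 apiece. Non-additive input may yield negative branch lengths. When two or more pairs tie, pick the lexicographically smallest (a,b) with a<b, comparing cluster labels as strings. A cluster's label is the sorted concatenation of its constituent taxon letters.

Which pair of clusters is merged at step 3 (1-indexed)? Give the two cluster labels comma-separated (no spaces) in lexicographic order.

I,S

1. join C+H (d=4, Q=-422) ⇒ CH; edges |C|=31/6, |H|=-7/6
  updated: d(CH,I)=57/2, d(CH,K)=35/2, d(CH,N)=39/2, d(CH,S)=47, d(CH,V)=83/2, d(CH,W)=53
2. join V+W (d=13, Q=-623/2) ⇒ VW; edges |V|=123/20, |W|=137/20
  updated: d(CH,VW)=163/4, d(I,VW)=77/2, d(K,VW)=19, d(N,VW)=27, d(S,VW)=35/2
3. join I+S (d=5, Q=-427/2) ⇒ IS; edges |I|=53/16, |S|=27/16
  updated: d(CH,IS)=141/4, d(IS,K)=29/2, d(IS,N)=53/2, d(IS,VW)=51/2
4. join CH+N (d=39/2, Q=-303/2) ⇒ CHN; edges |CH|=149/12, |N|=85/12
  updated: d(CHN,IS)=169/8, d(CHN,K)=11, d(CHN,VW)=193/8
5. join CHN+K (d=11, Q=-315/4) ⇒ CHKN; edges |CHN|=135/16, |K|=41/16
  updated: d(CHKN,IS)=197/16, d(CHKN,VW)=257/16
6. join CHKN+IS (d=197/16, Q=-431/8) ⇒ CHIKNS; edges |CHKN|=23/16, |IS|=87/8
  updated: d(CHIKNS,VW)=117/8
7. join CHIKNS+VW (d=117/8) ⇒ CHIKNSVW; edges |CHIKNS|=117/16, |VW|=117/16
final tree: (((((C:31/6,H:-7/6):149/12,N:85/12):135/16,K:41/16):23/16,(I:53/16,S:27/16):87/8):117/16,(V:123/20,W:137/20):117/16)
total length: 1271/16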